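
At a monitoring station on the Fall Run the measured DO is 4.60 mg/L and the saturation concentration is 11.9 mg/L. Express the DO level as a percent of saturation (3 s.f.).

% saturation = C/C_s × 100 = 4.60/11.9 × 100 = 38.7 %.

38.7 % saturation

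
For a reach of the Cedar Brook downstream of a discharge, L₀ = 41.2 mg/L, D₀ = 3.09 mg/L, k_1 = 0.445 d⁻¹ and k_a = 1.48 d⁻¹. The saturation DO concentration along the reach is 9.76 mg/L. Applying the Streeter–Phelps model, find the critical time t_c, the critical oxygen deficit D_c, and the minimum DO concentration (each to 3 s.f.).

t_c = [1/(k_a−k_1)] ln[(k_a/k_1)(1 − D₀(k_a−k_1)/(k_1 L₀))]
= [1/(1.48−0.445)] ln[(1.48/0.445)(1 − 3.09×1.035/(0.445×41.2))]
= (1/1.035) ln[3.326 × 0.8256] = 0.9662 × ln(2.746) = 0.9662 × 1.010 = 0.9759 d.
D_c = (k_1/k_a) L₀ e^(−k_1 t_c) = (0.445/1.48) × 41.2 × e^(−0.445×0.9759) = 0.3007 × 41.2 × 0.6477 = 8.024 mg/L.
Minimum DO = C_s − D_c = 9.76 − 8.024 = 1.736 mg/L.

t_c ≈ 0.976 d; D_c ≈ 8.02 mg/L; min DO ≈ 1.74 mg/L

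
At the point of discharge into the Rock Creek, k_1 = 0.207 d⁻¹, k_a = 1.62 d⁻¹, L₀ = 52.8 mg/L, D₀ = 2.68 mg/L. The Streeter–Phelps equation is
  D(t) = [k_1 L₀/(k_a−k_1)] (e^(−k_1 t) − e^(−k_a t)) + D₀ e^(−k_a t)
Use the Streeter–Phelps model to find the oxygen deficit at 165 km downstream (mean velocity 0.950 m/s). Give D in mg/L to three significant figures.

D ≈ 4.91 mg/L

Travel time t = x/v = 165 km / (0.950 m/s) = 165000 m / 0.950 m/s = 173700 s = 2.010 d.
k_1 L₀/(k_a−k_1) = 0.207×52.8/(1.62−0.207) = 10.93/1.413 = 7.735 mg/L.
e^(−k_1 t) = e^(−0.207×2.010) = 0.6596; e^(−k_a t) = e^(−1.62×2.010) = 0.03852.
D = 7.735 × (0.6596 − 0.03852) + 2.68 × 0.03852 = 4.804 + 0.1032 = 4.907 mg/L.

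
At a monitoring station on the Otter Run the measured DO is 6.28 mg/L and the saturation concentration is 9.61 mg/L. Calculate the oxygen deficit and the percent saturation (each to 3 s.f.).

D = C_s − C = 9.61 − 6.28 = 3.33 mg/L.
% saturation = 6.28/9.61 × 100 = 65.3 %.

D ≈ 3.33 mg/L; 65.3 % saturation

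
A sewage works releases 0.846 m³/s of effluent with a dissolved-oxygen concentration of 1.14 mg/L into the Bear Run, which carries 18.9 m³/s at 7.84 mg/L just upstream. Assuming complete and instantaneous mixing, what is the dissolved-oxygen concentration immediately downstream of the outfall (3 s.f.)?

7.55 mg/L

Flow-weighted mixing: C = (Q_r C_r + Q_w C_w)/(Q_r + Q_w)
= (18.9×7.84 + 0.846×1.14)/(18.9 + 0.846) = 149.1/19.75 = 7.553 mg/L.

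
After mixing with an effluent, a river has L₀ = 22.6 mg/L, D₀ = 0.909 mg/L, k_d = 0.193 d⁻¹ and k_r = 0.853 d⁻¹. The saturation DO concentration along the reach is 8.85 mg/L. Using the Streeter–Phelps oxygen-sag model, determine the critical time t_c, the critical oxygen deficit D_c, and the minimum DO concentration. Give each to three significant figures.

With k_r/k_d = 4.420 and 1 − D₀(k_r−k_d)/(k_d L₀) = 0.8625,
t_c = ln(4.420 × 0.8625) / (0.853 − 0.193) = ln(3.812) / 0.6600 = 1.338/0.6600 = 2.027 d.
D_c = (k_d/k_r) L₀ e^(−k_d t_c) = (0.193/0.853) × 22.6 × e^(−0.193×2.027) = 0.2263 × 22.6 × 0.6762 = 3.458 mg/L.
Minimum DO = C_s − D_c = 8.85 − 3.458 = 5.392 mg/L.

t_c ≈ 2.03 d; D_c ≈ 3.46 mg/L; min DO ≈ 5.39 mg/L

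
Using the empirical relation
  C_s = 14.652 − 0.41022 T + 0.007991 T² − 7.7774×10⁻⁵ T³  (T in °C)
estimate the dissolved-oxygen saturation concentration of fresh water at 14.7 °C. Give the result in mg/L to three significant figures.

C_s ≈ 10.1 mg/L

C_s = 14.652 − 0.41022×14.7 + 0.007991×14.7² − 7.7774×10⁻⁵×14.7³ = 10.10 mg/L.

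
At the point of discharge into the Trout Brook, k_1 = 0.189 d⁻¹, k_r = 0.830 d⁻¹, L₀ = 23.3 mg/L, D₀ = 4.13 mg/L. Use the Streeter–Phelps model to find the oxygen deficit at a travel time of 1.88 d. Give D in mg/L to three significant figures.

D ≈ 4.24 mg/L

k_1 L₀/(k_r−k_1) = 0.189×23.3/(0.830−0.189) = 4.404/0.6410 = 6.870 mg/L.
e^(−k_1 t) = e^(−0.189×1.880) = 0.7009; e^(−k_r t) = e^(−0.830×1.880) = 0.2101.
D = 6.870 × (0.7009 − 0.2101) + 4.13 × 0.2101 = 3.372 + 0.8675 = 4.240 mg/L.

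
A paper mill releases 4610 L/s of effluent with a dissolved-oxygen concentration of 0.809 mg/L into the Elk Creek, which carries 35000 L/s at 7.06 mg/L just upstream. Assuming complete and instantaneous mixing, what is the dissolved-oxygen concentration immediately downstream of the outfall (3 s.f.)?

6.33 mg/L

Flow-weighted mixing: C = (Q_r C_r + Q_w C_w)/(Q_r + Q_w)
= (35000×7.06 + 4610×0.809)/(35000 + 4610) = 250800/39610 = 6.332 mg/L.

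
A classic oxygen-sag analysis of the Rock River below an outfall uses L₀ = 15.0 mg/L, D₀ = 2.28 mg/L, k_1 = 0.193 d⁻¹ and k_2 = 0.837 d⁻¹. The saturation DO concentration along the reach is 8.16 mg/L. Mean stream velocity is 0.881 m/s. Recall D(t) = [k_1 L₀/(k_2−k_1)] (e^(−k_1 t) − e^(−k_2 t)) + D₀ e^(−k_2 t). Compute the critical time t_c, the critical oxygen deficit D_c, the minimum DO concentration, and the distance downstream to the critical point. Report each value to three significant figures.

At the critical point dD/dt = 0, so k_1 L₀ e^(−k_1 t) = k_2 D. Substituting D(t) from the Streeter–Phelps equation and solving for t gives
t_c = ln[(k_2/k_1)(1 − D₀(k_2−k_1)/(k_1 L₀))] / (k_2−k_1).
Here k_2−k_1 = 0.6440 d⁻¹ and 1 − D₀(k_2−k_1)/(k_1 L₀) = 1 − 2.28×0.6440/(0.193×15.0) = 0.4928, so
t_c = ln(4.337 × 0.4928) / 0.6440 = 0.7595 / 0.6440 = 1.179 d.
L(t_c) = L₀ e^(−k_1 t_c) = 15.0 × 0.7964 = 11.95 mg/L, and at the critical point k_2 D_c = k_1 L, so D_c = (0.193/0.837) × 11.95 = 2.755 mg/L.
Minimum DO = C_s − D_c = 8.16 − 2.755 = 5.405 mg/L.
x_c = v t_c = 0.881 m/s × 1.179 d × 86400 s/d = 89770 m ≈ 89.8 km.

t_c ≈ 1.18 d; D_c ≈ 2.75 mg/L; min DO ≈ 5.41 mg/L; x_c ≈ 89.8 km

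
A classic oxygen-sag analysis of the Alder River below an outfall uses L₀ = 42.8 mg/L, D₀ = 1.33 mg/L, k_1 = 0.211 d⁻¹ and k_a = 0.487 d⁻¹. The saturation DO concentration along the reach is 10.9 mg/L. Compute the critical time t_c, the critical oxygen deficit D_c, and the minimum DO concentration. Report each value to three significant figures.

At the critical point dD/dt = 0, so k_1 L₀ e^(−k_1 t) = k_a D. Substituting D(t) from the Streeter–Phelps equation and solving for t gives
t_c = ln[(k_a/k_1)(1 − D₀(k_a−k_1)/(k_1 L₀))] / (k_a−k_1).
Here k_a−k_1 = 0.2760 d⁻¹ and 1 − D₀(k_a−k_1)/(k_1 L₀) = 1 − 1.33×0.2760/(0.211×42.8) = 0.9594, so
t_c = ln(2.308 × 0.9594) / 0.2760 = 0.7949 / 0.2760 = 2.880 d.
L(t_c) = L₀ e^(−k_1 t_c) = 42.8 × 0.5446 = 23.31 mg/L, and at the critical point k_a D_c = k_1 L, so D_c = (0.211/0.487) × 23.31 = 10.10 mg/L.
Minimum DO = C_s − D_c = 10.9 − 10.10 = 0.8011 mg/L.

t_c ≈ 2.88 d; D_c ≈ 10.1 mg/L; min DO ≈ 0.801 mg/L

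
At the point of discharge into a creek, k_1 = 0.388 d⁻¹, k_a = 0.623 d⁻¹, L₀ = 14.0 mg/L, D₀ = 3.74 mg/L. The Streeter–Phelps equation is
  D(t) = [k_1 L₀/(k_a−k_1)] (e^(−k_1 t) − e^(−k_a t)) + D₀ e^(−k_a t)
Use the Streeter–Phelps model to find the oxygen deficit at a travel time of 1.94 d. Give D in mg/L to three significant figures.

D ≈ 5.10 mg/L

k_1 L₀/(k_a−k_1) = 0.388×14.0/(0.623−0.388) = 5.432/0.2350 = 23.11 mg/L.
e^(−k_1 t) = e^(−0.388×1.940) = 0.4711; e^(−k_a t) = e^(−0.623×1.940) = 0.2986.
D = 23.11 × (0.4711 − 0.2986) + 3.74 × 0.2986 = 3.987 + 1.117 = 5.104 mg/L.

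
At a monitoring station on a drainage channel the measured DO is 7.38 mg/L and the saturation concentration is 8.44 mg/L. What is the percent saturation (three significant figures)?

87.4 % saturation

% saturation = C/C_s × 100 = 7.38/8.44 × 100 = 87.4 %.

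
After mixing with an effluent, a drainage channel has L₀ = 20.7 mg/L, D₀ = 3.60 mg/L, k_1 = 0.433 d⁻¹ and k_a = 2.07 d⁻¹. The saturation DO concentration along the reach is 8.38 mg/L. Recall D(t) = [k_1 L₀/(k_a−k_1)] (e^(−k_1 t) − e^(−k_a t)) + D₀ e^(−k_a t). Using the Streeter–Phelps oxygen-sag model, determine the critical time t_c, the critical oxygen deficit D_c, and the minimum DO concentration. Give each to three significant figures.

At the critical point dD/dt = 0, so k_1 L₀ e^(−k_1 t) = k_a D. Substituting D(t) from the Streeter–Phelps equation and solving for t gives
t_c = ln[(k_a/k_1)(1 − D₀(k_a−k_1)/(k_1 L₀))] / (k_a−k_1).
Here k_a−k_1 = 1.637 d⁻¹ and 1 − D₀(k_a−k_1)/(k_1 L₀) = 1 − 3.60×1.637/(0.433×20.7) = 0.3425, so
t_c = ln(4.781 × 0.3425) / 1.637 = 0.4931 / 1.637 = 0.3012 d.
L(t_c) = L₀ e^(−k_1 t_c) = 20.7 × 0.8777 = 18.17 mg/L, and at the critical point k_a D_c = k_1 L, so D_c = (0.433/2.07) × 18.17 = 3.801 mg/L.
Minimum DO = C_s − D_c = 8.38 − 3.801 = 4.579 mg/L.

t_c ≈ 0.301 d; D_c ≈ 3.80 mg/L; min DO ≈ 4.58 mg/L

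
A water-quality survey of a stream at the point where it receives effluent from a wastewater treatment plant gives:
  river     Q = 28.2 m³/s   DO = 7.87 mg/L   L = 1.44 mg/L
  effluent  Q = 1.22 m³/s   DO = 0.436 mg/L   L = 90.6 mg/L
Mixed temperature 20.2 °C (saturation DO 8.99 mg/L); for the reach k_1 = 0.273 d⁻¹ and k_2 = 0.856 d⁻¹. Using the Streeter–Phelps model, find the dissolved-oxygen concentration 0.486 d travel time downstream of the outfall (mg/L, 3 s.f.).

Mixed DO = (28.2×7.87 + 1.22×0.436)/(28.2+1.22) = 222.5/29.42 = 7.562 mg/L.
Mixed L₀ = (28.2×1.44 + 1.22×90.6)/(29.42) = 151.1/29.42 = 5.137 mg/L.
Initial deficit D₀ = C_s − DO₀ = 8.99 − 7.562 = 1.428 mg/L.
D(0.486) = [0.273×5.137/(0.856−0.273)](e^(−0.273×0.486) − e^(−0.856×0.486)) + 1.428 e^(−0.856×0.486)
= 2.406 × (0.8757 − 0.6597) + 1.428 × 0.6597 = 1.462 mg/L.
DO = 8.99 − 1.462 = 7.528 mg/L.

DO ≈ 7.53 mg/L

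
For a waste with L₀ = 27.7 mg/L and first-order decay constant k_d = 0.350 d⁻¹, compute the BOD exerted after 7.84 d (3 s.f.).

y_t = L₀(1 − e^(−k_d t)) = 27.7 × (1 − e^(−0.350×7.84))
= 27.7 × (1 − 0.06431) = 27.7 × 0.9357 = 25.92 mg/L.

y ≈ 25.9 mg/L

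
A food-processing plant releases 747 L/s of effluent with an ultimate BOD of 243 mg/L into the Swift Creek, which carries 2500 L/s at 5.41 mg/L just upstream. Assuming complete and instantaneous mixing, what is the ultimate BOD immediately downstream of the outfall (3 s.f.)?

60.1 mg/L

Flow-weighted mixing: C = (Q_r C_r + Q_w C_w)/(Q_r + Q_w)
= (2500×5.41 + 747×243)/(2500 + 747) = 195000/3247 = 60.07 mg/L.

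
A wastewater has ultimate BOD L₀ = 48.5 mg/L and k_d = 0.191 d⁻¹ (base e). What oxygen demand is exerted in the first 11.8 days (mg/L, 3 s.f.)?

y_t = L₀(1 − e^(−k_d t)) = 48.5 × (1 − e^(−0.191×11.8))
= 48.5 × (1 − 0.1050) = 48.5 × 0.8950 = 43.41 mg/L.

y ≈ 43.4 mg/L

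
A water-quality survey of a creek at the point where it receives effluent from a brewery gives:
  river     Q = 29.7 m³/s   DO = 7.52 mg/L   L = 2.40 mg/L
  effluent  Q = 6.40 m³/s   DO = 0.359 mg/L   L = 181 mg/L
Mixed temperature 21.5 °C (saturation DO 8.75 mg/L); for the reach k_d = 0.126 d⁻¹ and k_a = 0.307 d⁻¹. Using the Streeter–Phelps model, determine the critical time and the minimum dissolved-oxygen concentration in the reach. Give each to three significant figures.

Mixed DO = (29.7×7.52 + 6.40×0.359)/(29.7+6.40) = 225.6/36.10 = 6.250 mg/L.
Mixed L₀ = (29.7×2.40 + 6.40×181)/(36.10) = 1230/36.10 = 34.06 mg/L.
Initial deficit D₀ = C_s − DO₀ = 8.75 − 6.250 = 2.500 mg/L.
t_c = (1/0.1810) ln[(0.307/0.126)(1 − 2.500×0.1810/(0.126×34.06))] = 5.525 × ln(2.180) = 4.305 d.
D_c = (0.126/0.307) × 34.06 × e^(−0.126×4.305) = 0.4104 × 34.06 × 0.5813 = 8.127 mg/L.
Minimum DO = 8.75 − 8.127 = 0.6226 mg/L.

t_c ≈ 4.30 d; minimum DO ≈ 0.623 mg/L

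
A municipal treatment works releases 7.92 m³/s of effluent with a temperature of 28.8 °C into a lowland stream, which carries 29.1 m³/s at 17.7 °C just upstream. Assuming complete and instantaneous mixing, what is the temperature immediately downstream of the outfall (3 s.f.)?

20.1 °C

Flow-weighted mixing: C = (Q_r C_r + Q_w C_w)/(Q_r + Q_w)
= (29.1×17.7 + 7.92×28.8)/(29.1 + 7.92) = 743.2/37.02 = 20.07 °C.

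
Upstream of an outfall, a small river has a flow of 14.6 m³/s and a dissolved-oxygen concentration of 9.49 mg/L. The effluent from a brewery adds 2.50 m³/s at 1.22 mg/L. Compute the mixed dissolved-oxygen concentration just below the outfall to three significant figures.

8.28 mg/L

Flow-weighted mixing: C = (Q_r C_r + Q_w C_w)/(Q_r + Q_w)
= (14.6×9.49 + 2.50×1.22)/(14.6 + 2.50) = 141.6/17.10 = 8.281 mg/L.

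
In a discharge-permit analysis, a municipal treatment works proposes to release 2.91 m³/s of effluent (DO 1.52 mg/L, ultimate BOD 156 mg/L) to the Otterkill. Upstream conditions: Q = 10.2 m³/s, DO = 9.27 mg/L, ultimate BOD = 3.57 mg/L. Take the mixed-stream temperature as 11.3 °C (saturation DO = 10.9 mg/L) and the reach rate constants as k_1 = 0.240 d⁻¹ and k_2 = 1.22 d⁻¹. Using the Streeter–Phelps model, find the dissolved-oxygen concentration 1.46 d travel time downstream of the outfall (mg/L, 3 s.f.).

DO ≈ 5.43 mg/L

Mixed DO = (10.2×9.27 + 2.91×1.52)/(10.2+2.91) = 98.98/13.11 = 7.550 mg/L.
Mixed L₀ = (10.2×3.57 + 2.91×156)/(13.11) = 490.4/13.11 = 37.40 mg/L.
Initial deficit D₀ = C_s − DO₀ = 10.9 − 7.550 = 3.350 mg/L.
D(1.46) = [0.240×37.40/(1.22−0.240)](e^(−0.240×1.46) − e^(−1.22×1.46)) + 3.350 e^(−1.22×1.46)
= 9.160 × (0.7044 − 0.1684) + 3.350 × 0.1684 = 5.474 mg/L.
DO = 10.9 − 5.474 = 5.426 mg/L.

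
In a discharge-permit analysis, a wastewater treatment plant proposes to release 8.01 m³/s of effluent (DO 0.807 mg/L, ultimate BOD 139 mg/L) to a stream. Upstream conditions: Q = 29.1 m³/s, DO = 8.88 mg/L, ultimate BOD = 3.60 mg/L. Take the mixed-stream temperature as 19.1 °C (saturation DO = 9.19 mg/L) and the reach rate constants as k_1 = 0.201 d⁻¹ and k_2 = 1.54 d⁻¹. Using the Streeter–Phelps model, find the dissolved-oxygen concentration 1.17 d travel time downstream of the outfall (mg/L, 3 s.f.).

DO ≈ 5.77 mg/L

Mixed DO = (29.1×8.88 + 8.01×0.807)/(29.1+8.01) = 264.9/37.11 = 7.137 mg/L.
Mixed L₀ = (29.1×3.60 + 8.01×139)/(37.11) = 1218/37.11 = 32.83 mg/L.
Initial deficit D₀ = C_s − DO₀ = 9.19 − 7.137 = 2.053 mg/L.
D(1.17) = [0.201×32.83/(1.54−0.201)](e^(−0.201×1.17) − e^(−1.54×1.17)) + 2.053 e^(−1.54×1.17)
= 4.927 × (0.7904 − 0.1650) + 2.053 × 0.1650 = 3.420 mg/L.
DO = 9.19 − 3.420 = 5.770 mg/L.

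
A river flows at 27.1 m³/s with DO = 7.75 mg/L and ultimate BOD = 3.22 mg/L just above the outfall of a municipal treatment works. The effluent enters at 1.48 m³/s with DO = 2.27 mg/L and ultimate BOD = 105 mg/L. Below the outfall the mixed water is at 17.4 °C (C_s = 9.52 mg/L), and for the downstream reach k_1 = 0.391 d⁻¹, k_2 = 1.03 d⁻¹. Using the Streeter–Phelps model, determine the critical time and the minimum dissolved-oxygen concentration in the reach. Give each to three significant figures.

t_c ≈ 0.729 d; minimum DO ≈ 7.10 mg/L

Mixed DO = (27.1×7.75 + 1.48×2.27)/(27.1+1.48) = 213.4/28.58 = 7.466 mg/L.
Mixed L₀ = (27.1×3.22 + 1.48×105)/(28.58) = 242.7/28.58 = 8.491 mg/L.
Initial deficit D₀ = C_s − DO₀ = 9.52 − 7.466 = 2.054 mg/L.
t_c = (1/0.6390) ln[(1.03/0.391)(1 − 2.054×0.6390/(0.391×8.491))] = 1.565 × ln(1.593) = 0.7286 d.
D_c = (0.391/1.03) × 8.491 × e^(−0.391×0.7286) = 0.3796 × 8.491 × 0.7521 = 2.424 mg/L.
Minimum DO = 9.52 − 2.424 = 7.096 mg/L.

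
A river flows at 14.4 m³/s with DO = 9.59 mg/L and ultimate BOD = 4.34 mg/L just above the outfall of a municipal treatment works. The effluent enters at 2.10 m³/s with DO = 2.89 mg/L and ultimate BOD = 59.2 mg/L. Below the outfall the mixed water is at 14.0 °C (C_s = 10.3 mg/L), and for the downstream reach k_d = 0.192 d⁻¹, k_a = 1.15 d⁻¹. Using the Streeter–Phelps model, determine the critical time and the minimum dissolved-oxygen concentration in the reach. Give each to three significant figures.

Mixed DO = (14.4×9.59 + 2.10×2.89)/(14.4+2.10) = 144.2/16.50 = 8.737 mg/L.
Mixed L₀ = (14.4×4.34 + 2.10×59.2)/(16.50) = 186.8/16.50 = 11.32 mg/L.
Initial deficit D₀ = C_s − DO₀ = 10.3 − 8.737 = 1.563 mg/L.
t_c = (1/0.9580) ln[(1.15/0.192)(1 − 1.563×0.9580/(0.192×11.32))] = 1.044 × ln(1.865) = 0.6504 d.
D_c = (0.192/1.15) × 11.32 × e^(−0.192×0.6504) = 0.1670 × 11.32 × 0.8826 = 1.668 mg/L.
Minimum DO = 10.3 − 1.668 = 8.632 mg/L.

t_c ≈ 0.650 d; minimum DO ≈ 8.63 mg/L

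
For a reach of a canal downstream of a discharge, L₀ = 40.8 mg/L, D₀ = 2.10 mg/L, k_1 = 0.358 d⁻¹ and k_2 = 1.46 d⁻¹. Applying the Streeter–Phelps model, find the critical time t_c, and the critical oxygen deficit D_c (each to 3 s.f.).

t_c = [1/(k_2−k_1)] ln[(k_2/k_1)(1 − D₀(k_2−k_1)/(k_1 L₀))]
= [1/(1.46−0.358)] ln[(1.46/0.358)(1 − 2.10×1.102/(0.358×40.8))]
= (1/1.102) ln[4.078 × 0.8416] = 0.9074 × ln(3.432) = 0.9074 × 1.233 = 1.119 d.
D_c = (k_1/k_2) L₀ e^(−k_1 t_c) = (0.358/1.46) × 40.8 × e^(−0.358×1.119) = 0.2452 × 40.8 × 0.6699 = 6.702 mg/L.

t_c ≈ 1.12 d; D_c ≈ 6.70 mg/L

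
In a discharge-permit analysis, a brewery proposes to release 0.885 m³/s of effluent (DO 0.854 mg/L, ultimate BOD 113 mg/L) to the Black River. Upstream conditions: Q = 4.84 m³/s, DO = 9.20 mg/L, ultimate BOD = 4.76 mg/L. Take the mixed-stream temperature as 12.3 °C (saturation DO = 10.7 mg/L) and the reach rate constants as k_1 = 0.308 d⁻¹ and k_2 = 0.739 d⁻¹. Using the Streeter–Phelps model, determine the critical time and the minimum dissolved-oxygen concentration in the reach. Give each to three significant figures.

t_c ≈ 1.57 d; minimum DO ≈ 5.17 mg/L

Mixed DO = (4.84×9.20 + 0.885×0.854)/(4.84+0.885) = 45.28/5.725 = 7.910 mg/L.
Mixed L₀ = (4.84×4.76 + 0.885×113)/(5.725) = 123.0/5.725 = 21.49 mg/L.
Initial deficit D₀ = C_s − DO₀ = 10.7 − 7.910 = 2.790 mg/L.
t_c = (1/0.4310) ln[(0.739/0.308)(1 − 2.790×0.4310/(0.308×21.49))] = 2.320 × ln(1.963) = 1.565 d.
D_c = (0.308/0.739) × 21.49 × e^(−0.308×1.565) = 0.4168 × 21.49 × 0.6174 = 5.531 mg/L.
Minimum DO = 10.7 − 5.531 = 5.169 mg/L.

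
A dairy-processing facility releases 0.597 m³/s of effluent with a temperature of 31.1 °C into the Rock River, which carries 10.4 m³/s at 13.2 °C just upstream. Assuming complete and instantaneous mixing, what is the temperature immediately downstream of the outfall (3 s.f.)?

Flow-weighted mixing: C = (Q_r C_r + Q_w C_w)/(Q_r + Q_w)
= (10.4×13.2 + 0.597×31.1)/(10.4 + 0.597) = 155.8/11.00 = 14.17 °C.

14.2 °C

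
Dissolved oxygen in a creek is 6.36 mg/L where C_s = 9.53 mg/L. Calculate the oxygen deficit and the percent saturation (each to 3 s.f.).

D = C_s − C = 9.53 − 6.36 = 3.17 mg/L.
% saturation = 6.36/9.53 × 100 = 66.7 %.

D ≈ 3.17 mg/L; 66.7 % saturation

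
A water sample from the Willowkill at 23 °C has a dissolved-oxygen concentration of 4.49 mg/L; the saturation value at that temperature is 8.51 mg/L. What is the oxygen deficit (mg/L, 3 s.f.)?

D ≈ 4.02 mg/L

D = C_s − C = 8.51 − 4.49 = 4.02 mg/L.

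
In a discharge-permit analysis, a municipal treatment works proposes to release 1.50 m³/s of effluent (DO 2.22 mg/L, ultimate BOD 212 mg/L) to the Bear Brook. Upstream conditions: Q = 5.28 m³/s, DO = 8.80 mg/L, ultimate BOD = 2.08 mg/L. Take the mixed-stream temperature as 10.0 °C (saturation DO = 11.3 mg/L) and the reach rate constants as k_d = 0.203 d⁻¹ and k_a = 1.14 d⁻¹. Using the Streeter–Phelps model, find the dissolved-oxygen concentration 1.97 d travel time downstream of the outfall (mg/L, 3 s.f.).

DO ≈ 4.95 mg/L

Mixed DO = (5.28×8.80 + 1.50×2.22)/(5.28+1.50) = 49.79/6.780 = 7.344 mg/L.
Mixed L₀ = (5.28×2.08 + 1.50×212)/(6.780) = 329.0/6.780 = 48.52 mg/L.
Initial deficit D₀ = C_s − DO₀ = 11.3 − 7.344 = 3.956 mg/L.
D(1.97) = [0.203×48.52/(1.14−0.203)](e^(−0.203×1.97) − e^(−1.14×1.97)) + 3.956 e^(−1.14×1.97)
= 10.51 × (0.6704 − 0.1058) + 3.956 × 0.1058 = 6.353 mg/L.
DO = 11.3 − 6.353 = 4.947 mg/L.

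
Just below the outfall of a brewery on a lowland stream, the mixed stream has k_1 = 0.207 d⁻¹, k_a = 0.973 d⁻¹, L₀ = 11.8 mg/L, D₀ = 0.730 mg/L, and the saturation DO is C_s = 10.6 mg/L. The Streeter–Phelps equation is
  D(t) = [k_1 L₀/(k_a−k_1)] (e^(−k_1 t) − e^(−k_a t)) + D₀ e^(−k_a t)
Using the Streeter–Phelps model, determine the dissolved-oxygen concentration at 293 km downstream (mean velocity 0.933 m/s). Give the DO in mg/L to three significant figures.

DO ≈ 9.17 mg/L

Travel time t = x/v = 293 km / (0.933 m/s) = 293000 m / 0.933 m/s = 314000 s = 3.635 d.
k_1 L₀/(k_a−k_1) = 0.207×11.8/(0.973−0.207) = 2.443/0.7660 = 3.189 mg/L.
e^(−k_1 t) = e^(−0.207×3.635) = 0.4712; e^(−k_a t) = e^(−0.973×3.635) = 0.02911.
D = 3.189 × (0.4712 − 0.02911) + 0.730 × 0.02911 = 1.410 + 0.02125 = 1.431 mg/L.
DO = C_s − D = 10.6 − 1.431 = 9.169 mg/L.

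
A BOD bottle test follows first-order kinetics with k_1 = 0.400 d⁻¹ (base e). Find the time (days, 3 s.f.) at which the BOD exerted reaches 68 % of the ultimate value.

t ≈ 2.85 d

y/L₀ = 1 − e^(−k_1 t) = 0.68 ⇒ e^(−k_1 t) = 0.320
t = −ln(0.320) / 0.400 = 1.139 / 0.400 = 2.849 d.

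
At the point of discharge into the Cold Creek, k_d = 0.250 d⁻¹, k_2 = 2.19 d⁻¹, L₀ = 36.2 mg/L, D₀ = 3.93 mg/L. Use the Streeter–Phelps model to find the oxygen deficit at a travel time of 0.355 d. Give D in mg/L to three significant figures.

D ≈ 3.93 mg/L

k_d L₀/(k_2−k_d) = 0.250×36.2/(2.19−0.250) = 9.050/1.940 = 4.665 mg/L.
e^(−k_d t) = e^(−0.250×0.3550) = 0.9151; e^(−k_2 t) = e^(−2.19×0.3550) = 0.4596.
D = 4.665 × (0.9151 − 0.4596) + 3.93 × 0.4596 = 2.125 + 1.806 = 3.931 mg/L.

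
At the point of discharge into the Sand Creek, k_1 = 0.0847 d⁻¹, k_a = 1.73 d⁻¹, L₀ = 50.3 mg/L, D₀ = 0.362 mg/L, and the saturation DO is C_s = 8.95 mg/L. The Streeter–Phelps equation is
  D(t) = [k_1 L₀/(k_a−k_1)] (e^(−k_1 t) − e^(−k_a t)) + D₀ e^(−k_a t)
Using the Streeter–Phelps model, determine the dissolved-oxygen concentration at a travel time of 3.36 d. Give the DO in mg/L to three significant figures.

k_1 L₀/(k_a−k_1) = 0.0847×50.3/(1.73−0.0847) = 4.260/1.645 = 2.589 mg/L.
e^(−k_1 t) = e^(−0.0847×3.360) = 0.7523; e^(−k_a t) = e^(−1.73×3.360) = 0.002989.
D = 2.589 × (0.7523 − 0.002989) + 0.362 × 0.002989 = 1.940 + 0.001082 = 1.941 mg/L.
DO = C_s − D = 8.95 − 1.941 = 7.009 mg/L.

DO ≈ 7.01 mg/L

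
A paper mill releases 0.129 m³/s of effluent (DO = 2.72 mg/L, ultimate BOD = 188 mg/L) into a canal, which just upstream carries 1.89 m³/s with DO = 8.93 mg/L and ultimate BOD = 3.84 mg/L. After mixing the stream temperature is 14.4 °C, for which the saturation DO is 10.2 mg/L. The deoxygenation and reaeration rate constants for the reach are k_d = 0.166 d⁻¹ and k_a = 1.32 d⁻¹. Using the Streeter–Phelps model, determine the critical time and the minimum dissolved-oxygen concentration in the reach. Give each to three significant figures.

Mixed DO = (1.89×8.93 + 0.129×2.72)/(1.89+0.129) = 17.23/2.019 = 8.533 mg/L.
Mixed L₀ = (1.89×3.84 + 0.129×188)/(2.019) = 31.51/2.019 = 15.61 mg/L.
Initial deficit D₀ = C_s − DO₀ = 10.2 − 8.533 = 1.667 mg/L.
t_c = (1/1.154) ln[(1.32/0.166)(1 − 1.667×1.154/(0.166×15.61))] = 0.8666 × ln(2.048) = 0.6212 d.
D_c = (0.166/1.32) × 15.61 × e^(−0.166×0.6212) = 0.1258 × 15.61 × 0.9020 = 1.770 mg/L.
Minimum DO = 10.2 − 1.770 = 8.430 mg/L.

t_c ≈ 0.621 d; minimum DO ≈ 8.43 mg/L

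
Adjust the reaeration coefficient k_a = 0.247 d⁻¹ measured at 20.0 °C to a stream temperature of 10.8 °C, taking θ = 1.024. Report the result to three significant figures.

k_a ≈ 0.199 d⁻¹

k_a(T₂) = k_a(T₁) · θ^(T₂−T₁) = 0.247 × 1.024^(10.8−20.0)
= 0.247 × 1.024^-9.20 = 0.247 × 0.8040 = 0.1986 d⁻¹.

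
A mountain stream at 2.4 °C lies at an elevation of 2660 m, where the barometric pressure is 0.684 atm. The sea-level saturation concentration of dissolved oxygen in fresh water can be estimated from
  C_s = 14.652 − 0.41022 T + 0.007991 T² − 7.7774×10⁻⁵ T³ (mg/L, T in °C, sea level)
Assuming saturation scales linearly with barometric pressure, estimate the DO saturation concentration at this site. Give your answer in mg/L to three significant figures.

C_s ≈ 9.38 mg/L

At sea level: C_s = 14.652 − 0.41022×2.4 + 0.007991×2.4² − 7.7774×10⁻⁵×2.4³ = 13.71 mg/L.
Pressure correction: C_s' = 13.71 × 0.684 = 9.379 mg/L.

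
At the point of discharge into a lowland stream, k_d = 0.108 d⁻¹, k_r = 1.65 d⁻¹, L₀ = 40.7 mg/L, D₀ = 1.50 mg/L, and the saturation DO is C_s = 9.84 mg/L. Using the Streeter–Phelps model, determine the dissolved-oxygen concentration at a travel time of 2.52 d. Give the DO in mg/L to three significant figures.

k_d L₀/(k_r−k_d) = 0.108×40.7/(1.65−0.108) = 4.396/1.542 = 2.851 mg/L.
e^(−k_d t) = e^(−0.108×2.520) = 0.7617; e^(−k_r t) = e^(−1.65×2.520) = 0.01564.
D = 2.851 × (0.7617 − 0.01564) + 1.50 × 0.01564 = 2.127 + 0.02346 = 2.150 mg/L.
DO = C_s − D = 9.84 − 2.150 = 7.690 mg/L.

DO ≈ 7.69 mg/L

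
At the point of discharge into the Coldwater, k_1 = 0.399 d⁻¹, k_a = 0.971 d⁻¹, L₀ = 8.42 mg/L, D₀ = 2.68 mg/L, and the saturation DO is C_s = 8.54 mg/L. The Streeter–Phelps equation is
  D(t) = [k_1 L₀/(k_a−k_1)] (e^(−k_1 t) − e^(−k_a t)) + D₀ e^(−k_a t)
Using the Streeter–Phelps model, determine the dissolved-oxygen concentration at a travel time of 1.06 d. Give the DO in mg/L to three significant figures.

k_1 L₀/(k_a−k_1) = 0.399×8.42/(0.971−0.399) = 3.360/0.5720 = 5.873 mg/L.
e^(−k_1 t) = e^(−0.399×1.060) = 0.6551; e^(−k_a t) = e^(−0.971×1.060) = 0.3573.
D = 5.873 × (0.6551 − 0.3573) + 2.68 × 0.3573 = 1.749 + 0.9575 = 2.707 mg/L.
DO = C_s − D = 8.54 − 2.707 = 5.833 mg/L.

DO ≈ 5.83 mg/L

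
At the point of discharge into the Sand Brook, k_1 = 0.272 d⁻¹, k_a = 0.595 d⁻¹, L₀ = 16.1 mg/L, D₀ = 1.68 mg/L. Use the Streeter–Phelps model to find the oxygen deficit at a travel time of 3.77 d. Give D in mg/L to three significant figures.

k_1 L₀/(k_a−k_1) = 0.272×16.1/(0.595−0.272) = 4.379/0.3230 = 13.56 mg/L.
e^(−k_1 t) = e^(−0.272×3.770) = 0.3586; e^(−k_a t) = e^(−0.595×3.770) = 0.1061.
D = 13.56 × (0.3586 − 0.1061) + 1.68 × 0.1061 = 3.424 + 0.1783 = 3.602 mg/L.

D ≈ 3.60 mg/L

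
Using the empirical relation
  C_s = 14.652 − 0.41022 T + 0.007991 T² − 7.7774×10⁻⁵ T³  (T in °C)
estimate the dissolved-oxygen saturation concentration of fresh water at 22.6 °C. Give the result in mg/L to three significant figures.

C_s ≈ 8.56 mg/L

C_s = 14.652 − 0.41022×22.6 + 0.007991×22.6² − 7.7774×10⁻⁵×22.6³ = 8.565 mg/L.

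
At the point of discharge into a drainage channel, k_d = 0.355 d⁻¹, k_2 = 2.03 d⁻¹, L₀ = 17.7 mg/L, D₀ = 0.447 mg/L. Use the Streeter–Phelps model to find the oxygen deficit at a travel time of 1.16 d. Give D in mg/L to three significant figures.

D ≈ 2.17 mg/L

k_d L₀/(k_2−k_d) = 0.355×17.7/(2.03−0.355) = 6.283/1.675 = 3.751 mg/L.
e^(−k_d t) = e^(−0.355×1.160) = 0.6625; e^(−k_2 t) = e^(−2.03×1.160) = 0.09491.
D = 3.751 × (0.6625 − 0.09491) + 0.447 × 0.09491 = 2.129 + 0.04243 = 2.171 mg/L.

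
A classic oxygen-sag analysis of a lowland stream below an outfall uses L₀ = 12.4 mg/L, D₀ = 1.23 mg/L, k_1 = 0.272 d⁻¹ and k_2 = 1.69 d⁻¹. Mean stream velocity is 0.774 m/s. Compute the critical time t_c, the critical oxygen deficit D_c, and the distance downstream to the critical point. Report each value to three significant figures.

t_c ≈ 0.775 d; D_c ≈ 1.62 mg/L; x_c ≈ 51.8 km

At the critical point dD/dt = 0, so k_1 L₀ e^(−k_1 t) = k_2 D. Substituting D(t) from the Streeter–Phelps equation and solving for t gives
t_c = ln[(k_2/k_1)(1 − D₀(k_2−k_1)/(k_1 L₀))] / (k_2−k_1).
Here k_2−k_1 = 1.418 d⁻¹ and 1 − D₀(k_2−k_1)/(k_1 L₀) = 1 − 1.23×1.418/(0.272×12.4) = 0.4829, so
t_c = ln(6.213 × 0.4829) / 1.418 = 1.099 / 1.418 = 0.7748 d.
D_c = (k_1/k_2) L₀ e^(−k_1 t_c) = (0.272/1.69) × 12.4 × e^(−0.272×0.7748) = 0.1609 × 12.4 × 0.8100 = 1.617 mg/L.
x_c = v t_c = 0.774 m/s × 0.7748 d × 86400 s/d = 51820 m ≈ 51.8 km.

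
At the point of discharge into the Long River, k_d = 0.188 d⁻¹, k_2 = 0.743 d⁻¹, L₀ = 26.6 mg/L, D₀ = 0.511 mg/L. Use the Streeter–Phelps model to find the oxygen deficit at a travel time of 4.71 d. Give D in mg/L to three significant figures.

D ≈ 3.46 mg/L

k_d L₀/(k_2−k_d) = 0.188×26.6/(0.743−0.188) = 5.001/0.5550 = 9.010 mg/L.
e^(−k_d t) = e^(−0.188×4.710) = 0.4125; e^(−k_2 t) = e^(−0.743×4.710) = 0.03021.
D = 9.010 × (0.4125 − 0.03021) + 0.511 × 0.03021 = 3.445 + 0.01544 = 3.460 mg/L.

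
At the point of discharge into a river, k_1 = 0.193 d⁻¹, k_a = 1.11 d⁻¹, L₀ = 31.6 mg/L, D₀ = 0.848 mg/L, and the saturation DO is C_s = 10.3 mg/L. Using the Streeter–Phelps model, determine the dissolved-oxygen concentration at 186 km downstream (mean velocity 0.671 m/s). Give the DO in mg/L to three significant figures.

Travel time t = x/v = 186 km / (0.671 m/s) = 186000 m / 0.671 m/s = 277200 s = 3.208 d.
k_1 L₀/(k_a−k_1) = 0.193×31.6/(1.11−0.193) = 6.099/0.9170 = 6.651 mg/L.
e^(−k_1 t) = e^(−0.193×3.208) = 0.5384; e^(−k_a t) = e^(−1.11×3.208) = 0.02840.
D = 6.651 × (0.5384 − 0.02840) + 0.848 × 0.02840 = 3.392 + 0.02409 = 3.416 mg/L.
DO = C_s − D = 10.3 − 3.416 = 6.884 mg/L.

DO ≈ 6.88 mg/L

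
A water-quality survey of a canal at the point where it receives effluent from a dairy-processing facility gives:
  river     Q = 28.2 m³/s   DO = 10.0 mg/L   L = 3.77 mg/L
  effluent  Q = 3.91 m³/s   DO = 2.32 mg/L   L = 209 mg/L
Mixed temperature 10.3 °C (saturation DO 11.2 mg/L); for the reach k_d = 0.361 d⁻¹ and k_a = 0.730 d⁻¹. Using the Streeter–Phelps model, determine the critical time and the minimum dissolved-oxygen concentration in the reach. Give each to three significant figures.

Mixed DO = (28.2×10.0 + 3.91×2.32)/(28.2+3.91) = 291.1/32.11 = 9.065 mg/L.
Mixed L₀ = (28.2×3.77 + 3.91×209)/(32.11) = 923.5/32.11 = 28.76 mg/L.
Initial deficit D₀ = C_s − DO₀ = 11.2 − 9.065 = 2.135 mg/L.
t_c = (1/0.3690) ln[(0.730/0.361)(1 − 2.135×0.3690/(0.361×28.76))] = 2.710 × ln(1.869) = 1.694 d.
D_c = (0.361/0.730) × 28.76 × e^(−0.361×1.694) = 0.4945 × 28.76 × 0.5424 = 7.715 mg/L.
Minimum DO = 11.2 − 7.715 = 3.485 mg/L.

t_c ≈ 1.69 d; minimum DO ≈ 3.49 mg/L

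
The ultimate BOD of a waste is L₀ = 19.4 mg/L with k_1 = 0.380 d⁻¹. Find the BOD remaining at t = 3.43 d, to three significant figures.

L_t = L₀ e^(−k_1 t) = 19.4 × e^(−0.380×3.43) = 19.4 × 0.2716 = 5.269 mg/L.

L ≈ 5.27 mg/L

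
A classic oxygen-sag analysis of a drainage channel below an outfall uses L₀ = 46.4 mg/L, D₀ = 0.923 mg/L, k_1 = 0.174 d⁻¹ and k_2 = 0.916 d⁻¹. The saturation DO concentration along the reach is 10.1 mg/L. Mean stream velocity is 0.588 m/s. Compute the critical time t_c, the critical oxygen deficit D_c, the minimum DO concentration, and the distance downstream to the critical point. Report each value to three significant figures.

At the critical point dD/dt = 0, so k_1 L₀ e^(−k_1 t) = k_2 D. Substituting D(t) from the Streeter–Phelps equation and solving for t gives
t_c = ln[(k_2/k_1)(1 − D₀(k_2−k_1)/(k_1 L₀))] / (k_2−k_1).
Here k_2−k_1 = 0.7420 d⁻¹ and 1 − D₀(k_2−k_1)/(k_1 L₀) = 1 − 0.923×0.7420/(0.174×46.4) = 0.9152, so
t_c = ln(5.264 × 0.9152) / 0.7420 = 1.572 / 0.7420 = 2.119 d.
L(t_c) = L₀ e^(−k_1 t_c) = 46.4 × 0.6916 = 32.09 mg/L, and at the critical point k_2 D_c = k_1 L, so D_c = (0.174/0.916) × 32.09 = 6.096 mg/L.
Minimum DO = C_s − D_c = 10.1 − 6.096 = 4.004 mg/L.
x_c = v t_c = 0.588 m/s × 2.119 d × 86400 s/d = 107700 m ≈ 108 km.

t_c ≈ 2.12 d; D_c ≈ 6.10 mg/L; min DO ≈ 4.00 mg/L; x_c ≈ 108 km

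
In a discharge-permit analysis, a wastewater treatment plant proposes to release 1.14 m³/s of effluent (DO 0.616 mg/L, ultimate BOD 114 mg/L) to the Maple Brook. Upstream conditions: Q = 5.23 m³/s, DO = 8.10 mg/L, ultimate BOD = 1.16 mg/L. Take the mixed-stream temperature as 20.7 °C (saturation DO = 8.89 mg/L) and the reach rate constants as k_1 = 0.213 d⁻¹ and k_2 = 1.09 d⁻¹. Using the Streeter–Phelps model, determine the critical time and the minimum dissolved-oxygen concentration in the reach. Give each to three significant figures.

Mixed DO = (5.23×8.10 + 1.14×0.616)/(5.23+1.14) = 43.07/6.370 = 6.761 mg/L.
Mixed L₀ = (5.23×1.16 + 1.14×114)/(6.370) = 136.0/6.370 = 21.35 mg/L.
Initial deficit D₀ = C_s − DO₀ = 8.89 − 6.761 = 2.129 mg/L.
t_c = (1/0.8770) ln[(1.09/0.213)(1 − 2.129×0.8770/(0.213×21.35))] = 1.140 × ln(3.016) = 1.259 d.
D_c = (0.213/1.09) × 21.35 × e^(−0.213×1.259) = 0.1954 × 21.35 × 0.7648 = 3.191 mg/L.
Minimum DO = 8.89 − 3.191 = 5.699 mg/L.

t_c ≈ 1.26 d; minimum DO ≈ 5.70 mg/L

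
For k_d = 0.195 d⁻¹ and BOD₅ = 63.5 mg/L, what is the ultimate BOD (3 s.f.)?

L₀ ≈ 102 mg/L

BOD₅ = L₀(1 − e^(−5k_d)) ⇒ L₀ = BOD₅ / (1 − e^(−5×0.195))
= 63.5 / (1 − 0.3772) = 63.5 / 0.6228 = 102.0 mg/L.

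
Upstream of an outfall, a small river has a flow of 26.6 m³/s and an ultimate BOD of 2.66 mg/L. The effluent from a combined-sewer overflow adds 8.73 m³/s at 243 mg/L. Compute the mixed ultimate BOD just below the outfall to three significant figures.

Flow-weighted mixing: C = (Q_r C_r + Q_w C_w)/(Q_r + Q_w)
= (26.6×2.66 + 8.73×243)/(26.6 + 8.73) = 2192/35.33 = 62.05 mg/L.

62.0 mg/L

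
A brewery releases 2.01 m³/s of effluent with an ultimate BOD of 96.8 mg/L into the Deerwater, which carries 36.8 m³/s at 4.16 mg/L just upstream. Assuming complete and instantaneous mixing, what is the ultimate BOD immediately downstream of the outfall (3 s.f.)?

Flow-weighted mixing: C = (Q_r C_r + Q_w C_w)/(Q_r + Q_w)
= (36.8×4.16 + 2.01×96.8)/(36.8 + 2.01) = 347.7/38.81 = 8.958 mg/L.

8.96 mg/L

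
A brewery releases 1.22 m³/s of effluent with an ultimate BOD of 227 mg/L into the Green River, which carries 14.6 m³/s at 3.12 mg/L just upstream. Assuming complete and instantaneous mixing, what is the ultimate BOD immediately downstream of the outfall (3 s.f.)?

Flow-weighted mixing: C = (Q_r C_r + Q_w C_w)/(Q_r + Q_w)
= (14.6×3.12 + 1.22×227)/(14.6 + 1.22) = 322.5/15.82 = 20.39 mg/L.

20.4 mg/L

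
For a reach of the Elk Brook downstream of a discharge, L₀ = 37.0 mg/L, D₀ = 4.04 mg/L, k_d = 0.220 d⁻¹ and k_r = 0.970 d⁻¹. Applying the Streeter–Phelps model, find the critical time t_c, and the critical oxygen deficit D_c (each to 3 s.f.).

t_c ≈ 1.36 d; D_c ≈ 6.23 mg/L

t_c = [1/(k_r−k_d)] ln[(k_r/k_d)(1 − D₀(k_r−k_d)/(k_d L₀))]
= [1/(0.970−0.220)] ln[(0.970/0.220)(1 − 4.04×0.7500/(0.220×37.0))]
= (1/0.7500) ln[4.409 × 0.6278] = 1.333 × ln(2.768) = 1.333 × 1.018 = 1.357 d.
L(t_c) = L₀ e^(−k_d t_c) = 37.0 × 0.7418 = 27.45 mg/L, and at the critical point k_r D_c = k_d L, so D_c = (0.220/0.970) × 27.45 = 6.225 mg/L.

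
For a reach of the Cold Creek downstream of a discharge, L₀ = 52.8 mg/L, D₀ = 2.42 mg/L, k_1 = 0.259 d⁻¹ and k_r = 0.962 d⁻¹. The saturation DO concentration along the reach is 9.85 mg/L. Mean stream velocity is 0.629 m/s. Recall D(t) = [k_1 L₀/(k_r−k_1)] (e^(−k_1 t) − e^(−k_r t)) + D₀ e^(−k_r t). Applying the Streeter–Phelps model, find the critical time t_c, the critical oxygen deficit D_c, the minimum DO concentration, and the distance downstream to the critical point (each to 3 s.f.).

t_c = [1/(k_r−k_1)] ln[(k_r/k_1)(1 − D₀(k_r−k_1)/(k_1 L₀))]
= [1/(0.962−0.259)] ln[(0.962/0.259)(1 − 2.42×0.7030/(0.259×52.8))]
= (1/0.7030) ln[3.714 × 0.8756] = 1.422 × ln(3.252) = 1.422 × 1.179 = 1.678 d.
D_c = (k_1/k_r) L₀ e^(−k_1 t_c) = (0.259/0.962) × 52.8 × e^(−0.259×1.678) = 0.2692 × 52.8 × 0.6476 = 9.206 mg/L.
Minimum DO = C_s − D_c = 9.85 − 9.206 = 0.6442 mg/L.
x_c = v t_c = 0.629 m/s × 1.678 d × 86400 s/d = 91170 m ≈ 91.2 km.

t_c ≈ 1.68 d; D_c ≈ 9.21 mg/L; min DO ≈ 0.644 mg/L; x_c ≈ 91.2 km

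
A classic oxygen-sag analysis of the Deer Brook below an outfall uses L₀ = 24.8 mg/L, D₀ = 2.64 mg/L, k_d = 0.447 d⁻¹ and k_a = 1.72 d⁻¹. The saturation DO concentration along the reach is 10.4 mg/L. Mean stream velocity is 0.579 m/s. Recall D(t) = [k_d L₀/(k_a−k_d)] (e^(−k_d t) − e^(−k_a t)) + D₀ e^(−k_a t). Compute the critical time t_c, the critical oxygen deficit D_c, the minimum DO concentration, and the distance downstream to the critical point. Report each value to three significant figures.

t_c ≈ 0.775 d; D_c ≈ 4.56 mg/L; min DO ≈ 5.84 mg/L; x_c ≈ 38.8 km

With k_a/k_d = 3.848 and 1 − D₀(k_a−k_d)/(k_d L₀) = 0.6968,
t_c = ln(3.848 × 0.6968) / (1.72 − 0.447) = ln(2.681) / 1.273 = 0.9863/1.273 = 0.7748 d.
D_c = (k_d/k_a) L₀ e^(−k_d t_c) = (0.447/1.72) × 24.8 × e^(−0.447×0.7748) = 0.2599 × 24.8 × 0.7073 = 4.558 mg/L.
Minimum DO = C_s − D_c = 10.4 − 4.558 = 5.842 mg/L.
x_c = v t_c = 0.579 m/s × 0.7748 d × 86400 s/d = 38760 m ≈ 38.8 km.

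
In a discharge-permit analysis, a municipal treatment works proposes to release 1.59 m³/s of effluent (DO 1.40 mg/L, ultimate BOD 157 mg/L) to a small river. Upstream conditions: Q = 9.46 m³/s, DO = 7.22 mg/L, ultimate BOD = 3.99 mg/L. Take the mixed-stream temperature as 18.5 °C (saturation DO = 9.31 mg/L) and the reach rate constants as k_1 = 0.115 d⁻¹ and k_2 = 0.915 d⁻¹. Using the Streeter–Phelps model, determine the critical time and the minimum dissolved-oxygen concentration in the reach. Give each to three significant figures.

Mixed DO = (9.46×7.22 + 1.59×1.40)/(9.46+1.59) = 70.53/11.05 = 6.383 mg/L.
Mixed L₀ = (9.46×3.99 + 1.59×157)/(11.05) = 287.4/11.05 = 26.01 mg/L.
Initial deficit D₀ = C_s − DO₀ = 9.31 − 6.383 = 2.927 mg/L.
t_c = (1/0.8000) ln[(0.915/0.115)(1 − 2.927×0.8000/(0.115×26.01))] = 1.250 × ln(1.726) = 0.6823 d.
D_c = (0.115/0.915) × 26.01 × e^(−0.115×0.6823) = 0.1257 × 26.01 × 0.9245 = 3.022 mg/L.
Minimum DO = 9.31 − 3.022 = 6.288 mg/L.

t_c ≈ 0.682 d; minimum DO ≈ 6.29 mg/L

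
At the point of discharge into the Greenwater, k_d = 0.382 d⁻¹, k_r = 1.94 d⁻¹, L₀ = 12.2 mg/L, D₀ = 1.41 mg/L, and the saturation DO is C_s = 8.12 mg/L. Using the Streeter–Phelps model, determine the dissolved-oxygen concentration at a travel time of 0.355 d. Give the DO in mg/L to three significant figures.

DO ≈ 6.30 mg/L

k_d L₀/(k_r−k_d) = 0.382×12.2/(1.94−0.382) = 4.660/1.558 = 2.991 mg/L.
e^(−k_d t) = e^(−0.382×0.3550) = 0.8732; e^(−k_r t) = e^(−1.94×0.3550) = 0.5022.
D = 2.991 × (0.8732 − 0.5022) + 1.41 × 0.5022 = 1.110 + 0.7081 = 1.818 mg/L.
DO = C_s − D = 8.12 − 1.818 = 6.302 mg/L.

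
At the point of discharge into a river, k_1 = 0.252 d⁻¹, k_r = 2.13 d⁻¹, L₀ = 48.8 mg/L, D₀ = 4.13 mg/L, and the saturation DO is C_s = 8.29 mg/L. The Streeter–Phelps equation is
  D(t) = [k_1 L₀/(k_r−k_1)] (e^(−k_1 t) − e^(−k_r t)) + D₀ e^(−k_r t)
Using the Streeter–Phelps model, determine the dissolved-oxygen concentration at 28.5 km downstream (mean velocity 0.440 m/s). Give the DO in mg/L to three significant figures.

DO ≈ 3.36 mg/L

Travel time t = x/v = 28.5 km / (0.440 m/s) = 28500 m / 0.440 m/s = 64770 s = 0.7497 d.
k_1 L₀/(k_r−k_1) = 0.252×48.8/(2.13−0.252) = 12.30/1.878 = 6.548 mg/L.
e^(−k_1 t) = e^(−0.252×0.7497) = 0.8279; e^(−k_r t) = e^(−2.13×0.7497) = 0.2025.
D = 6.548 × (0.8279 − 0.2025) + 4.13 × 0.2025 = 4.095 + 0.8365 = 4.931 mg/L.
DO = C_s − D = 8.29 − 4.931 = 3.359 mg/L.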